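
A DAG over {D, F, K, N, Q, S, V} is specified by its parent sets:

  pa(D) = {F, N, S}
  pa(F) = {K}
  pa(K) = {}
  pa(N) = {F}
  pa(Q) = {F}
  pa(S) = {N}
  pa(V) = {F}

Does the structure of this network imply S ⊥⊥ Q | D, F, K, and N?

Yes — S and Q are d-separated given {D, F, K, N}.

There are 4 undirected paths between S and Q; checking each against the conditioning set {D, F, K, N}:
Path 1: S → D ← F → Q
  F is a fork here and F is conditioned on, so the path is blocked at F.
Path 2: S → D ← N ← F → Q
  N is a chain here and N is conditioned on, so the path is blocked at N.
Path 3: S ← N → D ← F → Q
  N is a fork here and N is conditioned on, so the path is blocked at N.
Path 4: S ← N ← F → Q
  N is a chain here and N is conditioned on, so the path is blocked at N.
Every path is blocked, so S and Q are d-separated given {D, F, K, N}.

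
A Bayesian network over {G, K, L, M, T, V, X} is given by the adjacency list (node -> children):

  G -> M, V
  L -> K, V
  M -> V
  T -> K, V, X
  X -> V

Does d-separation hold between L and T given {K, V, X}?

No — L and T are not d-separated given {K, V, X}.

We examine all 3 paths between L and T:
Path 1: L → V ← T
  V is a collider and V is conditioned on, which opens it — no node blocks this path, so it is active.
Path 2: L → V ← X ← T
  X is a chain here and X is conditioned on, so the path is blocked at X.
Path 3: L → K ← T
  K is a collider and K is conditioned on, which opens it — no node blocks this path, so it is active.
Because an active path exists, L and T are not d-separated.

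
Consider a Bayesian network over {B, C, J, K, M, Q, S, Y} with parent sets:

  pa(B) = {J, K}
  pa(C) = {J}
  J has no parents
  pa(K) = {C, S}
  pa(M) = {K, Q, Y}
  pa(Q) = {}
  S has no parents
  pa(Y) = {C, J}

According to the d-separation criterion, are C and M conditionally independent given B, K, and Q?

There are 6 undirected paths between C and M; checking each against the conditioning set {B, K, Q}:
Path 1: C ← J → B ← K → M
  K is a fork here and K is conditioned on, so the path is blocked at K.
Path 2: C ← J → Y → M
  J is a fork and J is not conditioned on; Y is a chain and Y is not conditioned on — no node blocks this path, so it is active.
Path 3: C → K → B ← J → Y → M
  K is a chain here and K is conditioned on, so the path is blocked at K.
Path 4: C → K → M
  K is a chain here and K is conditioned on, so the path is blocked at K.
Path 5: C → Y ← J → B ← K → M
  Y is a collider here and neither Y nor any of its descendants is conditioned on, so the collider stays closed — the path is blocked at Y.
Path 6: C → Y → M
  Y is a chain and Y is not conditioned on — no node blocks this path, so it is active.
Since the path C ← J → Y → M is active, C and M are not d-separated given {B, K, Q}.

No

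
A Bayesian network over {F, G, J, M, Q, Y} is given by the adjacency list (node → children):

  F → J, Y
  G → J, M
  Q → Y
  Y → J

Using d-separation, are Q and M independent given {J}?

No

We examine all 2 paths between Q and M:
  1. Q → Y ← F → J ← G → M — Y:collider[open]; F:fork[open]; J:collider[open]; G:fork[open] ⇒ active
  2. Q → Y → J ← G → M — Y:chain[open]; J:collider[open]; G:fork[open] ⇒ active
Because an active path exists, Q and M are not d-separated.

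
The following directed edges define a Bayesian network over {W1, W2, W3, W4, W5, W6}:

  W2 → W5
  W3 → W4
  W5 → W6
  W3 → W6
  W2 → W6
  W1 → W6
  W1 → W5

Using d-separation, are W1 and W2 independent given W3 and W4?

We examine all 4 paths between W1 and W2:
  1. W1 → W6 ← W2 — W6:collider[blocks] ⇒ blocked
  2. W1 → W6 ← W5 ← W2 — W6:collider[blocks]; W5:chain[open] ⇒ blocked
  3. W1 → W5 ← W2 — W5:collider[blocks] ⇒ blocked
  4. W1 → W5 → W6 ← W2 — W5:chain[open]; W6:collider[blocks] ⇒ blocked
Since every path is blocked, d-separation holds.

Yes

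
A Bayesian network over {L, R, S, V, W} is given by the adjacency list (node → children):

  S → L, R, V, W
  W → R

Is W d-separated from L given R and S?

Yes — W and L are d-separated given {R, S}.

There are 2 undirected paths between W and L; checking each against the conditioning set {R, S}:
  1. W ← S → L — S:fork[blocks] ⇒ blocked
  2. W → R ← S → L — R:collider[open]; S:fork[blocks] ⇒ blocked
Every path is blocked, so W and L are d-separated given {R, S}.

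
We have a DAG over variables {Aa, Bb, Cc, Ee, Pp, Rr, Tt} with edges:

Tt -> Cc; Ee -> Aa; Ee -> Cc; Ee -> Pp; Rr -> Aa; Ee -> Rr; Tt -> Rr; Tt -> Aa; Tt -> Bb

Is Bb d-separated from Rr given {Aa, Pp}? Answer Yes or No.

No

Enumerating the 5 paths from Bb to Rr and testing each for blocking by {Aa, Pp}:
Path 1: Bb ← Tt → Rr
  Tt is a fork and Tt is not conditioned on — no node blocks this path, so it is active.
Path 2: Bb ← Tt → Aa ← Rr
  Tt is a fork and Tt is not conditioned on; Aa is a collider and Aa is conditioned on, which opens it — no node blocks this path, so it is active.
Path 3: Bb ← Tt → Aa ← Ee → Rr
  Tt is a fork and Tt is not conditioned on; Aa is a collider and Aa is conditioned on, which opens it; Ee is a fork and Ee is not conditioned on — no node blocks this path, so it is active.
Path 4: Bb ← Tt → Cc ← Ee → Rr
  Cc is a collider here and neither Cc nor any of its descendants is conditioned on, so the collider stays closed — the path is blocked at Cc.
Path 5: Bb ← Tt → Cc ← Ee → Aa ← Rr
  Cc is a collider here and neither Cc nor any of its descendants is conditioned on, so the collider stays closed — the path is blocked at Cc.
Because an active path exists, Bb and Rr are not d-separated.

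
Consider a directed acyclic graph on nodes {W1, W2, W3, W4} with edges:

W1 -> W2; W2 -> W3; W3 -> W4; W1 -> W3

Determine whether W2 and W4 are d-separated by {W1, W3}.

Enumerating the 2 paths from W2 to W4 and testing each for blocking by {W1, W3}:
  1. W2 → W3 → W4 — W3:chain[blocks] ⇒ blocked
  2. W2 ← W1 → W3 → W4 — W1:fork[blocks]; W3:chain[blocks] ⇒ blocked
Since every path is blocked, d-separation holds.

Yes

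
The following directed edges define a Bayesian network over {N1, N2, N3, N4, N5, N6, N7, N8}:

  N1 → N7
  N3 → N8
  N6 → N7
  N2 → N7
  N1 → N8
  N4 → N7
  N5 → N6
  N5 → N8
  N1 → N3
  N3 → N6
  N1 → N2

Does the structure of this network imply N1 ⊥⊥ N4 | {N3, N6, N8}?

There are 6 undirected paths between N1 and N4; checking each against the conditioning set {N3, N6, N8}:
Path 1: N1 → N7 ← N4
  N7 is a collider here and neither N7 nor any of its descendants is conditioned on, so the collider stays closed — the path is blocked at N7.
Path 2: N1 → N3 → N6 → N7 ← N4
  N3 is a chain here and N3 is conditioned on, so the path is blocked at N3.
Path 3: N1 → N3 → N8 ← N5 → N6 → N7 ← N4
  N3 is a chain here and N3 is conditioned on, so the path is blocked at N3.
Path 4: N1 → N2 → N7 ← N4
  N7 is a collider here and neither N7 nor any of its descendants is conditioned on, so the collider stays closed — the path is blocked at N7.
Path 5: N1 → N8 ← N5 → N6 → N7 ← N4
  N6 is a chain here and N6 is conditioned on, so the path is blocked at N6.
Path 6: N1 → N8 ← N3 → N6 → N7 ← N4
  N3 is a fork here and N3 is conditioned on, so the path is blocked at N3.
Every path is blocked, so N1 and N4 are d-separated given {N3, N6, N8}.

Yes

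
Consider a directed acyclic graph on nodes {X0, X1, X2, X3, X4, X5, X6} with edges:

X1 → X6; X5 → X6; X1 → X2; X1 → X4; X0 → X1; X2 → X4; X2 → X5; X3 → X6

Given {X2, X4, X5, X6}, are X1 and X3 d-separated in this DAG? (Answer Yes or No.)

No

3 paths connect X1 and X3; each must be blocked for d-separation to hold:
  1. X1 → X2 → X5 → X6 ← X3 — X2:chain[blocks]; X5:chain[blocks]; X6:collider[open] ⇒ blocked
  2. X1 → X6 ← X3 — X6:collider[open] ⇒ active
  3. X1 → X4 ← X2 → X5 → X6 ← X3 — X4:collider[open]; X2:fork[blocks]; X5:chain[blocks]; X6:collider[open] ⇒ blocked
Since the path X1 → X6 ← X3 is active, X1 and X3 are not d-separated given {X2, X4, X5, X6}.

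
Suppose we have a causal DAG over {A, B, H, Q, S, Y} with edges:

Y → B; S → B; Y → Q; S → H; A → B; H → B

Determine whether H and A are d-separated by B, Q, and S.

There are 2 undirected paths between H and A; checking each against the conditioning set {B, Q, S}:
Path 1: H ← S → B ← A
  S is a fork here and S is conditioned on, so the path is blocked at S.
Path 2: H → B ← A
  B is a collider and B is conditioned on, which opens it — no node blocks this path, so it is active.
At least one path is unblocked, so d-separation fails.

No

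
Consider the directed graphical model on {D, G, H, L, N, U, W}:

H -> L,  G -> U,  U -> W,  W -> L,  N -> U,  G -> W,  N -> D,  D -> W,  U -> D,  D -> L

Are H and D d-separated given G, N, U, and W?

Yes

We examine all 6 paths between H and D:
Path 1: H → L ← D
  L is a collider here and neither L nor any of its descendants is conditioned on, so the collider stays closed — the path is blocked at L.
Path 2: H → L ← W ← G → U → D
  L is a collider here and neither L nor any of its descendants is conditioned on, so the collider stays closed — the path is blocked at L.
Path 3: H → L ← W ← G → U ← N → D
  L is a collider here and neither L nor any of its descendants is conditioned on, so the collider stays closed — the path is blocked at L.
Path 4: H → L ← W ← D
  L is a collider here and neither L nor any of its descendants is conditioned on, so the collider stays closed — the path is blocked at L.
Path 5: H → L ← W ← U → D
  L is a collider here and neither L nor any of its descendants is conditioned on, so the collider stays closed — the path is blocked at L.
Path 6: H → L ← W ← U ← N → D
  L is a collider here and neither L nor any of its descendants is conditioned on, so the collider stays closed — the path is blocked at L.
Every path is blocked, so H and D are d-separated given {G, N, U, W}.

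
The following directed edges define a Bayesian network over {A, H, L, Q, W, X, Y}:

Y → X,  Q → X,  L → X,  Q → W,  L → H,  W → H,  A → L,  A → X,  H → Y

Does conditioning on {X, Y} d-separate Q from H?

We examine all 4 paths between Q and H:
Path 1: Q → X ← L → H
  X is a collider and X is conditioned on, which opens it; L is a fork and L is not conditioned on — no node blocks this path, so it is active.
Path 2: Q → X ← Y ← H
  Y is a chain here and Y is conditioned on, so the path is blocked at Y.
Path 3: Q → X ← A → L → H
  X is a collider and X is conditioned on, which opens it; A is a fork and A is not conditioned on; L is a chain and L is not conditioned on — no node blocks this path, so it is active.
Path 4: Q → W → H
  W is a chain and W is not conditioned on — no node blocks this path, so it is active.
Because an active path exists, Q and H are not d-separated.

No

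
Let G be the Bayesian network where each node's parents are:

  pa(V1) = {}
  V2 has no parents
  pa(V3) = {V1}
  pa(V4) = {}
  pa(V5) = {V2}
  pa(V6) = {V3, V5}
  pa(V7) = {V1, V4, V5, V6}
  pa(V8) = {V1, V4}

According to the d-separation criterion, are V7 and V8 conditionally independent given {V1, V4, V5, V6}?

Yes

Enumerating the 4 paths from V7 to V8 and testing each for blocking by {V1, V4, V5, V6}:
Path 1: V7 ← V5 → V6 ← V3 ← V1 → V8
  V5 is a fork here and V5 is conditioned on, so the path is blocked at V5.
Path 2: V7 ← V4 → V8
  V4 is a fork here and V4 is conditioned on, so the path is blocked at V4.
Path 3: V7 ← V1 → V8
  V1 is a fork here and V1 is conditioned on, so the path is blocked at V1.
Path 4: V7 ← V6 ← V3 ← V1 → V8
  V6 is a chain here and V6 is conditioned on, so the path is blocked at V6.
Since every path is blocked, d-separation holds.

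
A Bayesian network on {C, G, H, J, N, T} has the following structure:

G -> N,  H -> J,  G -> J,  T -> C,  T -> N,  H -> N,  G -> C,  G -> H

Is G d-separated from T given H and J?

We examine all 4 paths between G and T:
Path 1: G → C ← T
  C is a collider here and neither C nor any of its descendants is conditioned on, so the collider stays closed — the path is blocked at C.
Path 2: G → H → N ← T
  H is a chain here and H is conditioned on, so the path is blocked at H.
Path 3: G → J ← H → N ← T
  H is a fork here and H is conditioned on, so the path is blocked at H.
Path 4: G → N ← T
  N is a collider here and neither N nor any of its descendants is conditioned on, so the collider stays closed — the path is blocked at N.
Since every path is blocked, d-separation holds.

Yes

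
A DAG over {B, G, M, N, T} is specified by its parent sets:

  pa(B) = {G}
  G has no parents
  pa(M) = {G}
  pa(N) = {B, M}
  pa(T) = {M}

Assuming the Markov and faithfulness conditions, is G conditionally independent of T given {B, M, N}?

Yes

Enumerating the 2 paths from G to T and testing each for blocking by {B, M, N}:
Path 1: G → M → T
  M is a chain here and M is conditioned on, so the path is blocked at M.
Path 2: G → B → N ← M → T
  B is a chain here and B is conditioned on, so the path is blocked at B.
Every path is blocked, so G and T are d-separated given {B, M, N}.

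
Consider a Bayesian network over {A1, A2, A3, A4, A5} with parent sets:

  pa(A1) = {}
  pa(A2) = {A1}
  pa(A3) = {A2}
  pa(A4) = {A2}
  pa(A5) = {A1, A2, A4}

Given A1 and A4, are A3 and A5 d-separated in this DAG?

No

There are 3 undirected paths between A3 and A5; checking each against the conditioning set {A1, A4}:
Path 1: A3 ← A2 ← A1 → A5
  A1 is a fork here and A1 is conditioned on, so the path is blocked at A1.
Path 2: A3 ← A2 → A4 → A5
  A4 is a chain here and A4 is conditioned on, so the path is blocked at A4.
Path 3: A3 ← A2 → A5
  A2 is a fork and A2 is not conditioned on — no node blocks this path, so it is active.
Since the path A3 ← A2 → A5 is active, A3 and A5 are not d-separated given {A1, A4}.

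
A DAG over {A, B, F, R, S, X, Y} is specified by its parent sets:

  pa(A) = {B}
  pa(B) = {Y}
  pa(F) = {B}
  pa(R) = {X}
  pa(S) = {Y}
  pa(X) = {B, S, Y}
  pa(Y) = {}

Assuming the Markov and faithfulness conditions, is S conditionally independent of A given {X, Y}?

There are 4 undirected paths between S and A; checking each against the conditioning set {X, Y}:
Path 1: S ← Y → B → A
  Y is a fork here and Y is conditioned on, so the path is blocked at Y.
Path 2: S ← Y → X ← B → A
  Y is a fork here and Y is conditioned on, so the path is blocked at Y.
Path 3: S → X ← Y → B → A
  Y is a fork here and Y is conditioned on, so the path is blocked at Y.
Path 4: S → X ← B → A
  X is a collider and X is conditioned on, which opens it; B is a fork and B is not conditioned on — no node blocks this path, so it is active.
At least one path is unblocked, so d-separation fails.

No — S and A are not d-separated given {X, Y}.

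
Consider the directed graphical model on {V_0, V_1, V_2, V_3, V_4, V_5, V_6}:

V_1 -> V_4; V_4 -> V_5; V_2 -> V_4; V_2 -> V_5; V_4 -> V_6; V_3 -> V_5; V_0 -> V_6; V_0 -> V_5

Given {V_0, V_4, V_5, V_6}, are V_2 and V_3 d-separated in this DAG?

3 paths connect V_2 and V_3; each must be blocked for d-separation to hold:
  1. V_2 → V_4 → V_6 ← V_0 → V_5 ← V_3 — V_4:chain[blocks]; V_6:collider[open]; V_0:fork[blocks]; V_5:collider[open] ⇒ blocked
  2. V_2 → V_4 → V_5 ← V_3 — V_4:chain[blocks]; V_5:collider[open] ⇒ blocked
  3. V_2 → V_5 ← V_3 — V_5:collider[open] ⇒ active
Because an active path exists, V_2 and V_3 are not d-separated.

No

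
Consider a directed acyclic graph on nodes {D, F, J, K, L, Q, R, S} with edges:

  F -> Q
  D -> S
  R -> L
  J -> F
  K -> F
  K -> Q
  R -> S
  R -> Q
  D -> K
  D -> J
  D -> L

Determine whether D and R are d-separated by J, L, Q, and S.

There are 6 undirected paths between D and R; checking each against the conditioning set {J, L, Q, S}:
  1. D → L ← R — L:collider[open] ⇒ active
  2. D → J → F ← K → Q ← R — J:chain[blocks]; F:collider[open]; K:fork[open]; Q:collider[open] ⇒ blocked
  3. D → J → F → Q ← R — J:chain[blocks]; F:chain[open]; Q:collider[open] ⇒ blocked
  4. D → S ← R — S:collider[open] ⇒ active
  5. D → K → F → Q ← R — K:chain[open]; F:chain[open]; Q:collider[open] ⇒ active
  6. D → K → Q ← R — K:chain[open]; Q:collider[open] ⇒ active
At least one path is unblocked, so d-separation fails.

No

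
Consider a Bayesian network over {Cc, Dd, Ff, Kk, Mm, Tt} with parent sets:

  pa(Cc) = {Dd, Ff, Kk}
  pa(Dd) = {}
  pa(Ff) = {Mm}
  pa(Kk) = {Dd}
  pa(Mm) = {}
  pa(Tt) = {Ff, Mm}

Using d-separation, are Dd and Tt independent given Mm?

There are 4 undirected paths between Dd and Tt; checking each against the conditioning set {Mm}:
Path 1: Dd → Cc ← Ff → Tt
  Cc is a collider here and neither Cc nor any of its descendants is conditioned on, so the collider stays closed — the path is blocked at Cc.
Path 2: Dd → Cc ← Ff ← Mm → Tt
  Cc is a collider here and neither Cc nor any of its descendants is conditioned on, so the collider stays closed — the path is blocked at Cc.
Path 3: Dd → Kk → Cc ← Ff → Tt
  Cc is a collider here and neither Cc nor any of its descendants is conditioned on, so the collider stays closed — the path is blocked at Cc.
Path 4: Dd → Kk → Cc ← Ff ← Mm → Tt
  Cc is a collider here and neither Cc nor any of its descendants is conditioned on, so the collider stays closed — the path is blocked at Cc.
All paths are blocked; Dd ⊥ Tt | {Mm} holds.

Yes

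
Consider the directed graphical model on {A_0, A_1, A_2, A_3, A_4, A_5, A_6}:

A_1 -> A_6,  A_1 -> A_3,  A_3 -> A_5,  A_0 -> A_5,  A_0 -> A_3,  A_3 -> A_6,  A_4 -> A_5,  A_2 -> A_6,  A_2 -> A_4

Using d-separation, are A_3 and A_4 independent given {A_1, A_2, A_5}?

No — A_3 and A_4 are not d-separated given {A_1, A_2, A_5}.

4 paths connect A_3 and A_4; each must be blocked for d-separation to hold:
  1. A_3 → A_6 ← A_2 → A_4 — A_6:collider[blocks]; A_2:fork[blocks] ⇒ blocked
  2. A_3 ← A_0 → A_5 ← A_4 — A_0:fork[open]; A_5:collider[open] ⇒ active
  3. A_3 → A_5 ← A_4 — A_5:collider[open] ⇒ active
  4. A_3 ← A_1 → A_6 ← A_2 → A_4 — A_1:fork[blocks]; A_6:collider[blocks]; A_2:fork[blocks] ⇒ blocked
Because an active path exists, A_3 and A_4 are not d-separated.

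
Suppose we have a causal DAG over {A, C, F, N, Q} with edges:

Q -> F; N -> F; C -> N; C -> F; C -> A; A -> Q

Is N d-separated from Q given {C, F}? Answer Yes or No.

No

We examine all 4 paths between N and Q:
  1. N ← C → A → Q — C:fork[blocks]; A:chain[open] ⇒ blocked
  2. N ← C → F ← Q — C:fork[blocks]; F:collider[open] ⇒ blocked
  3. N → F ← C → A → Q — F:collider[open]; C:fork[blocks]; A:chain[open] ⇒ blocked
  4. N → F ← Q — F:collider[open] ⇒ active
At least one path is unblocked, so d-separation fails.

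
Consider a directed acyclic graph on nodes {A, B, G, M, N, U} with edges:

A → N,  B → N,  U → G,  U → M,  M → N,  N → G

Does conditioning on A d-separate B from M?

Yes

There are 2 undirected paths between B and M; checking each against the conditioning set {A}:
Path 1: B → N ← M
  N is a collider here and neither N nor any of its descendants is conditioned on, so the collider stays closed — the path is blocked at N.
Path 2: B → N → G ← U → M
  G is a collider here and neither G nor any of its descendants is conditioned on, so the collider stays closed — the path is blocked at G.
All paths are blocked; B ⊥ M | {A} holds.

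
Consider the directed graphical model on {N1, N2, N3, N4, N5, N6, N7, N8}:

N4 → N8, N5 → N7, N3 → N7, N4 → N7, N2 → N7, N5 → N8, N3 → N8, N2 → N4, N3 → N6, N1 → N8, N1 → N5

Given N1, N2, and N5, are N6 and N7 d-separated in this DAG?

No

5 paths connect N6 and N7; each must be blocked for d-separation to hold:
Path 1: N6 ← N3 → N8 ← N1 → N5 → N7
  N8 is a collider here and neither N8 nor any of its descendants is conditioned on, so the collider stays closed — the path is blocked at N8.
Path 2: N6 ← N3 → N8 ← N5 → N7
  N8 is a collider here and neither N8 nor any of its descendants is conditioned on, so the collider stays closed — the path is blocked at N8.
Path 3: N6 ← N3 → N8 ← N4 → N7
  N8 is a collider here and neither N8 nor any of its descendants is conditioned on, so the collider stays closed — the path is blocked at N8.
Path 4: N6 ← N3 → N8 ← N4 ← N2 → N7
  N8 is a collider here and neither N8 nor any of its descendants is conditioned on, so the collider stays closed — the path is blocked at N8.
Path 5: N6 ← N3 → N7
  N3 is a fork and N3 is not conditioned on — no node blocks this path, so it is active.
Because an active path exists, N6 and N7 are not d-separated.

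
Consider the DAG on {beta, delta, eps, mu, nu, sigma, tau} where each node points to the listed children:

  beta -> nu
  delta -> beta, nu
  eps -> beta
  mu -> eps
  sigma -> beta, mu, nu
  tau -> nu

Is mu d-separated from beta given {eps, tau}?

No

4 paths connect mu and beta; each must be blocked for d-separation to hold:
Path 1: mu ← sigma → beta
  sigma is a fork and sigma is not conditioned on — no node blocks this path, so it is active.
Path 2: mu ← sigma → nu ← beta
  nu is a collider here and neither nu nor any of its descendants is conditioned on, so the collider stays closed — the path is blocked at nu.
Path 3: mu ← sigma → nu ← delta → beta
  nu is a collider here and neither nu nor any of its descendants is conditioned on, so the collider stays closed — the path is blocked at nu.
Path 4: mu → eps → beta
  eps is a chain here and eps is conditioned on, so the path is blocked at eps.
At least one path is unblocked, so d-separation fails.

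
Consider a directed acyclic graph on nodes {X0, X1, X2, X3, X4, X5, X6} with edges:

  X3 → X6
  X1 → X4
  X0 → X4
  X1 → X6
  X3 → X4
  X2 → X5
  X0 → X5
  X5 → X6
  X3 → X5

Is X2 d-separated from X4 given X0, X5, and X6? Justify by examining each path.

Enumerating the 5 paths from X2 to X4 and testing each for blocking by {X0, X5, X6}:
Path 1: X2 → X5 → X6 ← X1 → X4
  X5 is a chain here and X5 is conditioned on, so the path is blocked at X5.
Path 2: X2 → X5 → X6 ← X3 → X4
  X5 is a chain here and X5 is conditioned on, so the path is blocked at X5.
Path 3: X2 → X5 ← X0 → X4
  X0 is a fork here and X0 is conditioned on, so the path is blocked at X0.
Path 4: X2 → X5 ← X3 → X6 ← X1 → X4
  X5 is a collider and X5 is conditioned on, which opens it; X3 is a fork and X3 is not conditioned on; X6 is a collider and X6 is conditioned on, which opens it; X1 is a fork and X1 is not conditioned on — no node blocks this path, so it is active.
Path 5: X2 → X5 ← X3 → X4
  X5 is a collider and X5 is conditioned on, which opens it; X3 is a fork and X3 is not conditioned on — no node blocks this path, so it is active.
At least one path is unblocked, so d-separation fails.

No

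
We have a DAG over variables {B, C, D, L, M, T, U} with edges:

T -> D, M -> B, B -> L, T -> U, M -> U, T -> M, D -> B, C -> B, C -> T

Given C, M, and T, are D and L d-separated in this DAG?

There are 4 undirected paths between D and L; checking each against the conditioning set {C, M, T}:
Path 1: D ← T → M → B → L
  T is a fork here and T is conditioned on, so the path is blocked at T.
Path 2: D ← T ← C → B → L
  T is a chain here and T is conditioned on, so the path is blocked at T.
Path 3: D ← T → U ← M → B → L
  T is a fork here and T is conditioned on, so the path is blocked at T.
Path 4: D → B → L
  B is a chain and B is not conditioned on — no node blocks this path, so it is active.
Since the path D → B → L is active, D and L are not d-separated given {C, M, T}.

No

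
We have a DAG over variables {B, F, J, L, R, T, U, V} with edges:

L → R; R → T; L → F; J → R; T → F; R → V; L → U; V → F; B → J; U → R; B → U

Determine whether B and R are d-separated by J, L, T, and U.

Enumerating the 5 paths from B to R and testing each for blocking by {J, L, T, U}:
Path 1: B → U ← L → F ← V ← R
  L is a fork here and L is conditioned on, so the path is blocked at L.
Path 2: B → U ← L → F ← T ← R
  L is a fork here and L is conditioned on, so the path is blocked at L.
Path 3: B → U ← L → R
  L is a fork here and L is conditioned on, so the path is blocked at L.
Path 4: B → U → R
  U is a chain here and U is conditioned on, so the path is blocked at U.
Path 5: B → J → R
  J is a chain here and J is conditioned on, so the path is blocked at J.
Every path is blocked, so B and R are d-separated given {J, L, T, U}.

Yes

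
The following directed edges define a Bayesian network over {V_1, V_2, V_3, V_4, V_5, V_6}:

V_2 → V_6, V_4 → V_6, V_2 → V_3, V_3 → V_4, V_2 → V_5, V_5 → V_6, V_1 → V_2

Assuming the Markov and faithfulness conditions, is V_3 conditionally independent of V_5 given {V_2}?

There are 4 undirected paths between V_3 and V_5; checking each against the conditioning set {V_2}:
Path 1: V_3 ← V_2 → V_6 ← V_5
  V_2 is a fork here and V_2 is conditioned on, so the path is blocked at V_2.
Path 2: V_3 ← V_2 → V_5
  V_2 is a fork here and V_2 is conditioned on, so the path is blocked at V_2.
Path 3: V_3 → V_4 → V_6 ← V_5
  V_6 is a collider here and neither V_6 nor any of its descendants is conditioned on, so the collider stays closed — the path is blocked at V_6.
Path 4: V_3 → V_4 → V_6 ← V_2 → V_5
  V_6 is a collider here and neither V_6 nor any of its descendants is conditioned on, so the collider stays closed — the path is blocked at V_6.
All paths are blocked; V_3 ⊥ V_5 | {V_2} holds.

Yes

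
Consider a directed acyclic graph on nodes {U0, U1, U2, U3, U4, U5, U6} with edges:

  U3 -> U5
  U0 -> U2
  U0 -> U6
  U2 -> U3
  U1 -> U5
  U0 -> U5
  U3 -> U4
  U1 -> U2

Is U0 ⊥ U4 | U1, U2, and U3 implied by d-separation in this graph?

Yes

Enumerating the 4 paths from U0 to U4 and testing each for blocking by {U1, U2, U3}:
  1. U0 → U5 ← U1 → U2 → U3 → U4 — U5:collider[blocks]; U1:fork[blocks]; U2:chain[blocks]; U3:chain[blocks] ⇒ blocked
  2. U0 → U5 ← U3 → U4 — U5:collider[blocks]; U3:fork[blocks] ⇒ blocked
  3. U0 → U2 ← U1 → U5 ← U3 → U4 — U2:collider[open]; U1:fork[blocks]; U5:collider[blocks]; U3:fork[blocks] ⇒ blocked
  4. U0 → U2 → U3 → U4 — U2:chain[blocks]; U3:chain[blocks] ⇒ blocked
Every path is blocked, so U0 and U4 are d-separated given {U1, U2, U3}.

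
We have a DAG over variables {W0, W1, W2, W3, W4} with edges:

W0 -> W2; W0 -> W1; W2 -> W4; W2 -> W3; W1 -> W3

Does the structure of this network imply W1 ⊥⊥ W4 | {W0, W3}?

No — W1 and W4 are not d-separated given {W0, W3}.

Enumerating the 2 paths from W1 to W4 and testing each for blocking by {W0, W3}:
Path 1: W1 → W3 ← W2 → W4
  W3 is a collider and W3 is conditioned on, which opens it; W2 is a fork and W2 is not conditioned on — no node blocks this path, so it is active.
Path 2: W1 ← W0 → W2 → W4
  W0 is a fork here and W0 is conditioned on, so the path is blocked at W0.
At least one path is unblocked, so d-separation fails.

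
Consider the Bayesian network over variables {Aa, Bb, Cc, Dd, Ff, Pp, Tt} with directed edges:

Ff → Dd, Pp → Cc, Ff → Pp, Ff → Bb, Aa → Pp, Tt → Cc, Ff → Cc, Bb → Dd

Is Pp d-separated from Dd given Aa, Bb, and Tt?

No

Enumerating the 4 paths from Pp to Dd and testing each for blocking by {Aa, Bb, Tt}:
Path 1: Pp ← Ff → Dd
  Ff is a fork and Ff is not conditioned on — no node blocks this path, so it is active.
Path 2: Pp ← Ff → Bb → Dd
  Bb is a chain here and Bb is conditioned on, so the path is blocked at Bb.
Path 3: Pp → Cc ← Ff → Dd
  Cc is a collider here and neither Cc nor any of its descendants is conditioned on, so the collider stays closed — the path is blocked at Cc.
Path 4: Pp → Cc ← Ff → Bb → Dd
  Cc is a collider here and neither Cc nor any of its descendants is conditioned on, so the collider stays closed — the path is blocked at Cc.
At least one path is unblocked, so d-separation fails.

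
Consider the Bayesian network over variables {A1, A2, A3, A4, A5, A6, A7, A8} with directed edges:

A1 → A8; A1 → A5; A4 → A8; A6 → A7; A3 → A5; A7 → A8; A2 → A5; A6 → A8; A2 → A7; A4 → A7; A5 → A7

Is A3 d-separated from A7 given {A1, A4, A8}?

No — A3 and A7 are not d-separated given {A1, A4, A8}.

There are 5 undirected paths between A3 and A7; checking each against the conditioning set {A1, A4, A8}:
Path 1: A3 → A5 ← A1 → A8 ← A4 → A7
  A1 is a fork here and A1 is conditioned on, so the path is blocked at A1.
Path 2: A3 → A5 ← A1 → A8 ← A7
  A1 is a fork here and A1 is conditioned on, so the path is blocked at A1.
Path 3: A3 → A5 ← A1 → A8 ← A6 → A7
  A1 is a fork here and A1 is conditioned on, so the path is blocked at A1.
Path 4: A3 → A5 ← A2 → A7
  A5 is a collider and its descendant A8 is conditioned on, which opens it; A2 is a fork and A2 is not conditioned on — no node blocks this path, so it is active.
Path 5: A3 → A5 → A7
  A5 is a chain and A5 is not conditioned on — no node blocks this path, so it is active.
At least one path is unblocked, so d-separation fails.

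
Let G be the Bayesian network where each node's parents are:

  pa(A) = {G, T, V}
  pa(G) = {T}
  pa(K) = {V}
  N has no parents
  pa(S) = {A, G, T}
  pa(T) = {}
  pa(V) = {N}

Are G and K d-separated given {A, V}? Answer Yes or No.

5 paths connect G and K; each must be blocked for d-separation to hold:
Path 1: G ← T → S ← A ← V → K
  S is a collider here and neither S nor any of its descendants is conditioned on, so the collider stays closed — the path is blocked at S.
Path 2: G ← T → A ← V → K
  V is a fork here and V is conditioned on, so the path is blocked at V.
Path 3: G → S ← T → A ← V → K
  S is a collider here and neither S nor any of its descendants is conditioned on, so the collider stays closed — the path is blocked at S.
Path 4: G → S ← A ← V → K
  S is a collider here and neither S nor any of its descendants is conditioned on, so the collider stays closed — the path is blocked at S.
Path 5: G → A ← V → K
  V is a fork here and V is conditioned on, so the path is blocked at V.
All paths are blocked; G ⊥ K | {A, V} holds.

Yes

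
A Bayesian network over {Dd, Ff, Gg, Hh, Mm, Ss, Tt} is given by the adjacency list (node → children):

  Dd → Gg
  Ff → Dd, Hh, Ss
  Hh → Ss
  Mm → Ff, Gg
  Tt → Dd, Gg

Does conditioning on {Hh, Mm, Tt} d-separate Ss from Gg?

We examine all 6 paths between Ss and Gg:
  1. Ss ← Hh ← Ff ← Mm → Gg — Hh:chain[blocks]; Ff:chain[open]; Mm:fork[blocks] ⇒ blocked
  2. Ss ← Hh ← Ff → Dd → Gg — Hh:chain[blocks]; Ff:fork[open]; Dd:chain[open] ⇒ blocked
  3. Ss ← Hh ← Ff → Dd ← Tt → Gg — Hh:chain[blocks]; Ff:fork[open]; Dd:collider[blocks]; Tt:fork[blocks] ⇒ blocked
  4. Ss ← Ff ← Mm → Gg — Ff:chain[open]; Mm:fork[blocks] ⇒ blocked
  5. Ss ← Ff → Dd → Gg — Ff:fork[open]; Dd:chain[open] ⇒ active
  6. Ss ← Ff → Dd ← Tt → Gg — Ff:fork[open]; Dd:collider[blocks]; Tt:fork[blocks] ⇒ blocked
Since the path Ss ← Ff → Dd → Gg is active, Ss and Gg are not d-separated given {Hh, Mm, Tt}.

No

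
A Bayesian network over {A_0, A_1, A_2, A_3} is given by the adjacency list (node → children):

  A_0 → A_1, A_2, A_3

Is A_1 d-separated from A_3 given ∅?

No

The only undirected path from A_1 to A_3 is:
Path 1: A_1 ← A_0 → A_3
  A_0 is a fork and A_0 is not conditioned on — no node blocks this path, so it is active.
At least one path is unblocked, so d-separation fails.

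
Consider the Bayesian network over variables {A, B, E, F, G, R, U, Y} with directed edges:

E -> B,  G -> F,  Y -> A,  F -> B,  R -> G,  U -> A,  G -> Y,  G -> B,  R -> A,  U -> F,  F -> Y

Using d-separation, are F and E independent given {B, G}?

There are 6 undirected paths between F and E; checking each against the conditioning set {B, G}:
Path 1: F ← G → B ← E
  G is a fork here and G is conditioned on, so the path is blocked at G.
Path 2: F ← U → A ← R → G → B ← E
  A is a collider here and neither A nor any of its descendants is conditioned on, so the collider stays closed — the path is blocked at A.
Path 3: F ← U → A ← Y ← G → B ← E
  A is a collider here and neither A nor any of its descendants is conditioned on, so the collider stays closed — the path is blocked at A.
Path 4: F → B ← E
  B is a collider and B is conditioned on, which opens it — no node blocks this path, so it is active.
Path 5: F → Y ← G → B ← E
  Y is a collider here and neither Y nor any of its descendants is conditioned on, so the collider stays closed — the path is blocked at Y.
Path 6: F → Y → A ← R → G → B ← E
  A is a collider here and neither A nor any of its descendants is conditioned on, so the collider stays closed — the path is blocked at A.
Since the path F → B ← E is active, F and E are not d-separated given {B, G}.

No — F and E are not d-separated given {B, G}.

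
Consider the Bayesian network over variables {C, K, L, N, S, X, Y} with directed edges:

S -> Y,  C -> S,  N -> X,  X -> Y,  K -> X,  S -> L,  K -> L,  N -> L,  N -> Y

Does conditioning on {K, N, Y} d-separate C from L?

5 paths connect C and L; each must be blocked for d-separation to hold:
  1. C → S → Y ← X ← N → L — S:chain[open]; Y:collider[open]; X:chain[open]; N:fork[blocks] ⇒ blocked
  2. C → S → Y ← X ← K → L — S:chain[open]; Y:collider[open]; X:chain[open]; K:fork[blocks] ⇒ blocked
  3. C → S → Y ← N → X ← K → L — S:chain[open]; Y:collider[open]; N:fork[blocks]; X:collider[open]; K:fork[blocks] ⇒ blocked
  4. C → S → Y ← N → L — S:chain[open]; Y:collider[open]; N:fork[blocks] ⇒ blocked
  5. C → S → L — S:chain[open] ⇒ active
Since the path C → S → L is active, C and L are not d-separated given {K, N, Y}.

No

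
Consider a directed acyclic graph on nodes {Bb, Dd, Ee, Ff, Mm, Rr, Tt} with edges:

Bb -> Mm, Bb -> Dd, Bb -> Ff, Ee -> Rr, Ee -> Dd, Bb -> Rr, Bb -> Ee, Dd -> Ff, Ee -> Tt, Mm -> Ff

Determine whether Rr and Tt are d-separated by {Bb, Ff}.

Enumerating the 5 paths from Rr to Tt and testing each for blocking by {Bb, Ff}:
Path 1: Rr ← Ee → Tt
  Ee is a fork and Ee is not conditioned on — no node blocks this path, so it is active.
Path 2: Rr ← Bb → Dd ← Ee → Tt
  Bb is a fork here and Bb is conditioned on, so the path is blocked at Bb.
Path 3: Rr ← Bb → Mm → Ff ← Dd ← Ee → Tt
  Bb is a fork here and Bb is conditioned on, so the path is blocked at Bb.
Path 4: Rr ← Bb → Ee → Tt
  Bb is a fork here and Bb is conditioned on, so the path is blocked at Bb.
Path 5: Rr ← Bb → Ff ← Dd ← Ee → Tt
  Bb is a fork here and Bb is conditioned on, so the path is blocked at Bb.
Because an active path exists, Rr and Tt are not d-separated.

No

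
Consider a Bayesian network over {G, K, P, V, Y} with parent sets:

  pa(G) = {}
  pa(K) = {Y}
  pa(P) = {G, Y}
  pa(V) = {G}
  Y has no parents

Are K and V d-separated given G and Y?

Only one path connects K and V:
Path 1: K ← Y → P ← G → V
  Y is a fork here and Y is conditioned on, so the path is blocked at Y.
Since every path is blocked, d-separation holds.

Yes — K and V are d-separated given {G, Y}.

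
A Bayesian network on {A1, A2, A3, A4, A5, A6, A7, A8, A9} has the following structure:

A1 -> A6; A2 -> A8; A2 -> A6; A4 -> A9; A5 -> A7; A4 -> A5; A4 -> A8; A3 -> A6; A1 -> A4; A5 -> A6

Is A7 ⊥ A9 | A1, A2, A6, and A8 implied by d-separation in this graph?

No — A7 and A9 are not d-separated given {A1, A2, A6, A8}.

Enumerating the 3 paths from A7 to A9 and testing each for blocking by {A1, A2, A6, A8}:
Path 1: A7 ← A5 ← A4 → A9
  A5 is a chain and A5 is not conditioned on; A4 is a fork and A4 is not conditioned on — no node blocks this path, so it is active.
Path 2: A7 ← A5 → A6 ← A2 → A8 ← A4 → A9
  A2 is a fork here and A2 is conditioned on, so the path is blocked at A2.
Path 3: A7 ← A5 → A6 ← A1 → A4 → A9
  A1 is a fork here and A1 is conditioned on, so the path is blocked at A1.
At least one path is unblocked, so d-separation fails.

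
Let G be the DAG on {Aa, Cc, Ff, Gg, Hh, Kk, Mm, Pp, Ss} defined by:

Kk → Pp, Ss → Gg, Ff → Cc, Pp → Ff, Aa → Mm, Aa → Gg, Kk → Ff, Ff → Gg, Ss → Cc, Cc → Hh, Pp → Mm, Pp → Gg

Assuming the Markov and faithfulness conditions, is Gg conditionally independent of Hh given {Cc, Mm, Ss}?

Yes

6 paths connect Gg and Hh; each must be blocked for d-separation to hold:
Path 1: Gg ← Ff → Cc → Hh
  Cc is a chain here and Cc is conditioned on, so the path is blocked at Cc.
Path 2: Gg ← Pp ← Kk → Ff → Cc → Hh
  Cc is a chain here and Cc is conditioned on, so the path is blocked at Cc.
Path 3: Gg ← Pp → Ff → Cc → Hh
  Cc is a chain here and Cc is conditioned on, so the path is blocked at Cc.
Path 4: Gg ← Ss → Cc → Hh
  Ss is a fork here and Ss is conditioned on, so the path is blocked at Ss.
Path 5: Gg ← Aa → Mm ← Pp ← Kk → Ff → Cc → Hh
  Cc is a chain here and Cc is conditioned on, so the path is blocked at Cc.
Path 6: Gg ← Aa → Mm ← Pp → Ff → Cc → Hh
  Cc is a chain here and Cc is conditioned on, so the path is blocked at Cc.
Every path is blocked, so Gg and Hh are d-separated given {Cc, Mm, Ss}.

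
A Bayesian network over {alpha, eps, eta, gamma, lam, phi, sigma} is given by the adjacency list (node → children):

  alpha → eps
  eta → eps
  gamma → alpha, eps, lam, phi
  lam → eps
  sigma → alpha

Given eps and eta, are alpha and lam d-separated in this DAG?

There are 4 undirected paths between alpha and lam; checking each against the conditioning set {eps, eta}:
Path 1: alpha ← gamma → eps ← lam
  gamma is a fork and gamma is not conditioned on; eps is a collider and eps is conditioned on, which opens it — no node blocks this path, so it is active.
Path 2: alpha ← gamma → lam
  gamma is a fork and gamma is not conditioned on — no node blocks this path, so it is active.
Path 3: alpha → eps ← gamma → lam
  eps is a collider and eps is conditioned on, which opens it; gamma is a fork and gamma is not conditioned on — no node blocks this path, so it is active.
Path 4: alpha → eps ← lam
  eps is a collider and eps is conditioned on, which opens it — no node blocks this path, so it is active.
Since the path alpha ← gamma → eps ← lam is active, alpha and lam are not d-separated given {eps, eta}.

No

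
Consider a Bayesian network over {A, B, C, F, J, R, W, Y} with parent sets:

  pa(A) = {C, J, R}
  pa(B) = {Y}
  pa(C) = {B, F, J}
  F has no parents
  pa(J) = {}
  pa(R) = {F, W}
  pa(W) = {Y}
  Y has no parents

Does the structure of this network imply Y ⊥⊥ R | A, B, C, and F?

4 paths connect Y and R; each must be blocked for d-separation to hold:
Path 1: Y → B → C ← F → R
  B is a chain here and B is conditioned on, so the path is blocked at B.
Path 2: Y → B → C → A ← R
  B is a chain here and B is conditioned on, so the path is blocked at B.
Path 3: Y → B → C ← J → A ← R
  B is a chain here and B is conditioned on, so the path is blocked at B.
Path 4: Y → W → R
  W is a chain and W is not conditioned on — no node blocks this path, so it is active.
At least one path is unblocked, so d-separation fails.

No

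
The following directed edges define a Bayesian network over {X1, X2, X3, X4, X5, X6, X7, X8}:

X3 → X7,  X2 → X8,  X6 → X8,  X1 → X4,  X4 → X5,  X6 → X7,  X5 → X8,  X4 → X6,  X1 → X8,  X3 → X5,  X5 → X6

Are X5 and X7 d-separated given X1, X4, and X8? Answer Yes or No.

We examine all 6 paths between X5 and X7:
Path 1: X5 ← X4 → X6 → X7
  X4 is a fork here and X4 is conditioned on, so the path is blocked at X4.
Path 2: X5 ← X4 ← X1 → X8 ← X6 → X7
  X4 is a chain here and X4 is conditioned on, so the path is blocked at X4.
Path 3: X5 → X8 ← X6 → X7
  X8 is a collider and X8 is conditioned on, which opens it; X6 is a fork and X6 is not conditioned on — no node blocks this path, so it is active.
Path 4: X5 → X8 ← X1 → X4 → X6 → X7
  X1 is a fork here and X1 is conditioned on, so the path is blocked at X1.
Path 5: X5 → X6 → X7
  X6 is a chain and X6 is not conditioned on — no node blocks this path, so it is active.
Path 6: X5 ← X3 → X7
  X3 is a fork and X3 is not conditioned on — no node blocks this path, so it is active.
Since the path X5 → X8 ← X6 → X7 is active, X5 and X7 are not d-separated given {X1, X4, X8}.

No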